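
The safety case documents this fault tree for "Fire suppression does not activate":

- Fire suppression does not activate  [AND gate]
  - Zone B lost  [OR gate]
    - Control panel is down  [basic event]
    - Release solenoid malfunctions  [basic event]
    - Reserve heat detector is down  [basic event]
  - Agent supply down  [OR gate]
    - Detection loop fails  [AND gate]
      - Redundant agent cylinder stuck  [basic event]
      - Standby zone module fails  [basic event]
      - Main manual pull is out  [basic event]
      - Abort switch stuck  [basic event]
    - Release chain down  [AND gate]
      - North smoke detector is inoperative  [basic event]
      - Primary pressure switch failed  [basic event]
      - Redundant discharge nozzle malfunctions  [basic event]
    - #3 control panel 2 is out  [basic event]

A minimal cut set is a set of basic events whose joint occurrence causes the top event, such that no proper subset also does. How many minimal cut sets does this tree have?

Zone B lost [OR]: union of children's cut sets → 3 cut set(s).
Detection loop fails [AND]: one cut set from each child combined → 1 × 1 × 1 × 1 = 1 cut set(s).
Release chain down [AND]: one cut set from each child combined → 1 × 1 × 1 = 1 cut set(s).
Agent supply down [OR]: union of children's cut sets → 3 cut set(s).
Fire suppression does not activate [AND]: one cut set from each child combined → 3 × 3 = 9 cut set(s).
Minimal cut sets: {Abort switch stuck, Control panel is down, Main manual pull is out, Redundant agent cylinder stuck, Standby zone module fails}; {Control panel is down, North smoke detector is inoperative, Primary pressure switch failed, Redundant discharge nozzle malfunctions}; {#3 control panel 2 is out, Control panel is down}; {Abort switch stuck, Main manual pull is out, Redundant agent cylinder stuck, Release solenoid malfunctions, Standby zone module fails}; {North smoke detector is inoperative, Primary pressure switch failed, Redundant discharge nozzle malfunctions, Release solenoid malfunctions}; {#3 control panel 2 is out, Release solenoid malfunctions}; {Abort switch stuck, Main manual pull is out, Redundant agent cylinder stuck, Reserve heat detector is down, Standby zone module fails}; {North smoke detector is inoperative, Primary pressure switch failed, Redundant discharge nozzle malfunctions, Reserve heat detector is down}; {#3 control panel 2 is out, Reserve heat detector is down}.

9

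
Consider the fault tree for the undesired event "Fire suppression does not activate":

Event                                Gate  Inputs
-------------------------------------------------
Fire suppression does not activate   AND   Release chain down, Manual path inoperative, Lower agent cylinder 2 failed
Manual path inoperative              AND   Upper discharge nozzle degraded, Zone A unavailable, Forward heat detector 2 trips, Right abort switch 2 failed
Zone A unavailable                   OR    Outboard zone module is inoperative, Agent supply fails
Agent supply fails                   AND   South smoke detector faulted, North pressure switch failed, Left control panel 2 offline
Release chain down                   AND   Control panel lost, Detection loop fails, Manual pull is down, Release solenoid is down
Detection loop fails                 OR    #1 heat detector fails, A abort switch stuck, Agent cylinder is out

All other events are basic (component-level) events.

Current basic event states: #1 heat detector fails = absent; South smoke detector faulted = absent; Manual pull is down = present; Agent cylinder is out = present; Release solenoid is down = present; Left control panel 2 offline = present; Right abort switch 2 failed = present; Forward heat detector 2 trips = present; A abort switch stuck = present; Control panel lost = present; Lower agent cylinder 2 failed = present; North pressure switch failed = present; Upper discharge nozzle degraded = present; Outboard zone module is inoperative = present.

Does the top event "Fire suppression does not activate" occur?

Detection loop fails [OR]: #1 heat detector fails=not, A abort switch stuck=occurs, Agent cylinder is out=occurs → at least one input occurs → occurs.
Release chain down [AND]: Control panel lost=occurs, Detection loop fails=occurs, Manual pull is down=occurs, Release solenoid is down=occurs → all inputs occur → occurs.
Agent supply fails [AND]: South smoke detector faulted=not, North pressure switch failed=occurs, Left control panel 2 offline=occurs → not all inputs occur → does not occur.
Zone A unavailable [OR]: Outboard zone module is inoperative=occurs, Agent supply fails=not → at least one input occurs → occurs.
Manual path inoperative [AND]: Upper discharge nozzle degraded=occurs, Zone A unavailable=occurs, Forward heat detector 2 trips=occurs, Right abort switch 2 failed=occurs → all inputs occur → occurs.
Fire suppression does not activate [AND]: Release chain down=occurs, Manual path inoperative=occurs, Lower agent cylinder 2 failed=occurs → all inputs occur → occurs.

Yes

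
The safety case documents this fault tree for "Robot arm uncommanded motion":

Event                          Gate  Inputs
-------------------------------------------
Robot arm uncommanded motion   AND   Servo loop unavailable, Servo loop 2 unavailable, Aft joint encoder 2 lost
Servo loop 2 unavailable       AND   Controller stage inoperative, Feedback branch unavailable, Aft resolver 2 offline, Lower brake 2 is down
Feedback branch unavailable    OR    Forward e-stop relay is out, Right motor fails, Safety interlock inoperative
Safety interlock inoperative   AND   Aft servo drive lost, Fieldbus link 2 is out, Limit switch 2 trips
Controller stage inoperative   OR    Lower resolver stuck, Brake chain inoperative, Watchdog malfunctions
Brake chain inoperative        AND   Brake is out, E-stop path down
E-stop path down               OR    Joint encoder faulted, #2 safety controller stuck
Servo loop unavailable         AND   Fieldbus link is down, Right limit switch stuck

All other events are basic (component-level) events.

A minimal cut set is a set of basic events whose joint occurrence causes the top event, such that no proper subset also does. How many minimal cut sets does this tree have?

Servo loop unavailable [AND]: one cut set from each child combined → 1 × 1 = 1 cut set(s).
E-stop path down [OR]: union of children's cut sets → 2 cut set(s).
Brake chain inoperative [AND]: one cut set from each child combined → 1 × 2 = 2 cut set(s).
Controller stage inoperative [OR]: union of children's cut sets → 4 cut set(s).
Safety interlock inoperative [AND]: one cut set from each child combined → 1 × 1 × 1 = 1 cut set(s).
Feedback branch unavailable [OR]: union of children's cut sets → 3 cut set(s).
Servo loop 2 unavailable [AND]: one cut set from each child combined → 4 × 3 × 1 × 1 = 12 cut set(s).
Robot arm uncommanded motion [AND]: one cut set from each child combined → 1 × 12 × 1 = 12 cut set(s).

12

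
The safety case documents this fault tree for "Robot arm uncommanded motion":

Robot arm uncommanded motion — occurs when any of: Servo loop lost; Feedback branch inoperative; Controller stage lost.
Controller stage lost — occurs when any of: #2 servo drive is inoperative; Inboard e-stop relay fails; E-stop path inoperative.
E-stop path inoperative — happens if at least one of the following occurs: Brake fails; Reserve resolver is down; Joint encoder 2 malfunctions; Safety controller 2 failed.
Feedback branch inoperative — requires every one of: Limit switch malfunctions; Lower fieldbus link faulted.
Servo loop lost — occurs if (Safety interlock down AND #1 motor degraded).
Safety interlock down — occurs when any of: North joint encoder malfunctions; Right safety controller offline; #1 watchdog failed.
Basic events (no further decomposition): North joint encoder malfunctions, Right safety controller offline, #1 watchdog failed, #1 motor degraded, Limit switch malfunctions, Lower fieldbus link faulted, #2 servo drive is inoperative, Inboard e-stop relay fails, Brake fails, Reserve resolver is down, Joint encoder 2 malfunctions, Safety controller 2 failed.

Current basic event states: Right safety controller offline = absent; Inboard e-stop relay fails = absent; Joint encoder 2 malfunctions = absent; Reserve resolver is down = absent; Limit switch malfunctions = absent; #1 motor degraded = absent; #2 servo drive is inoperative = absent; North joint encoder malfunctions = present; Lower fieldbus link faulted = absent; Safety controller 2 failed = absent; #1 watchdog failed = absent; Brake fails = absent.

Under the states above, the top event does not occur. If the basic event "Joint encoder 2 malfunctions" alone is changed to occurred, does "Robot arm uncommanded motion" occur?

Counterfactual: set "Joint encoder 2 malfunctions" to occurred.
Safety interlock down [OR]: North joint encoder malfunctions=occurs, Right safety controller offline=not, #1 watchdog failed=not → at least one input occurs → occurs.
Servo loop lost [AND]: Safety interlock down=occurs, #1 motor degraded=not → not all inputs occur → does not occur.
Feedback branch inoperative [AND]: Limit switch malfunctions=not, Lower fieldbus link faulted=not → not all inputs occur → does not occur.
E-stop path inoperative [OR]: Brake fails=not, Reserve resolver is down=not, Joint encoder 2 malfunctions=occurs, Safety controller 2 failed=not → at least one input occurs → occurs.
Controller stage lost [OR]: #2 servo drive is inoperative=not, Inboard e-stop relay fails=not, E-stop path inoperative=occurs → at least one input occurs → occurs.
Robot arm uncommanded motion [OR]: Servo loop lost=not, Feedback branch inoperative=not, Controller stage lost=occurs → at least one input occurs → occurs.

Yes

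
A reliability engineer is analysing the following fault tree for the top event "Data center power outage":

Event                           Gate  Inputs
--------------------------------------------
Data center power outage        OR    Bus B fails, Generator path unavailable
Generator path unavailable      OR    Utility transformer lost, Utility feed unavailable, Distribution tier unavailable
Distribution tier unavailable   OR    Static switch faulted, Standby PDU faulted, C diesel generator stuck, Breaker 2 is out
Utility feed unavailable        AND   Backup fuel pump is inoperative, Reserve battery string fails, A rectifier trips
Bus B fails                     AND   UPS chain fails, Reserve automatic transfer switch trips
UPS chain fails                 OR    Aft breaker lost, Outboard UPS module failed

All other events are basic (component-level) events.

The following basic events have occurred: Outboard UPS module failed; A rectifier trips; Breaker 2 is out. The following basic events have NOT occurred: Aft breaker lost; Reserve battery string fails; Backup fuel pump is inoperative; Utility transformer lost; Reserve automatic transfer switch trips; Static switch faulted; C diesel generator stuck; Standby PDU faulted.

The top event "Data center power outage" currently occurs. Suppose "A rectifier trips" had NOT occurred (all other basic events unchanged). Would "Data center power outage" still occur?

Counterfactual: set "A rectifier trips" to not occurred.
UPS chain fails [OR]: Aft breaker lost=not, Outboard UPS module failed=occurs → at least one input occurs → occurs.
Bus B fails [AND]: UPS chain fails=occurs, Reserve automatic transfer switch trips=not → not all inputs occur → does not occur.
Utility feed unavailable [AND]: Backup fuel pump is inoperative=not, Reserve battery string fails=not, A rectifier trips=not → not all inputs occur → does not occur.
Distribution tier unavailable [OR]: Static switch faulted=not, Standby PDU faulted=not, C diesel generator stuck=not, Breaker 2 is out=occurs → at least one input occurs → occurs.
Generator path unavailable [OR]: Utility transformer lost=not, Utility feed unavailable=not, Distribution tier unavailable=occurs → at least one input occurs → occurs.
Data center power outage [OR]: Bus B fails=not, Generator path unavailable=occurs → at least one input occurs → occurs.

Yes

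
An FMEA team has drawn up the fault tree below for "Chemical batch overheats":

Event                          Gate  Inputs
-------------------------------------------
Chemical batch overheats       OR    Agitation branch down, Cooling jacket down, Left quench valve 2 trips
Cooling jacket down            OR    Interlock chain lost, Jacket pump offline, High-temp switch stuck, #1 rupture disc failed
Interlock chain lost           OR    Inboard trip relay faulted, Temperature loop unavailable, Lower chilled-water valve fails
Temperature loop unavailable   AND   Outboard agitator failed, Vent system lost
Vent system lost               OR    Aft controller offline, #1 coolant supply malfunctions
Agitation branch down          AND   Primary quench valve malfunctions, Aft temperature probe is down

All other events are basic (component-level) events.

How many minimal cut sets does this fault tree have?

9

Agitation branch down [AND]: one cut set from each child combined → 1 × 1 = 1 cut set(s).
Vent system lost [OR]: union of children's cut sets → 2 cut set(s).
Temperature loop unavailable [AND]: one cut set from each child combined → 1 × 2 = 2 cut set(s).
Interlock chain lost [OR]: union of children's cut sets → 4 cut set(s).
Cooling jacket down [OR]: union of children's cut sets → 7 cut set(s).
Chemical batch overheats [OR]: union of children's cut sets → 9 cut set(s).
Minimal cut sets: {Aft temperature probe is down, Primary quench valve malfunctions}; {Inboard trip relay faulted}; {Aft controller offline, Outboard agitator failed}; {#1 coolant supply malfunctions, Outboard agitator failed}; {Lower chilled-water valve fails}; {Jacket pump offline}; {High-temp switch stuck}; {#1 rupture disc failed}; {Left quench valve 2 trips}.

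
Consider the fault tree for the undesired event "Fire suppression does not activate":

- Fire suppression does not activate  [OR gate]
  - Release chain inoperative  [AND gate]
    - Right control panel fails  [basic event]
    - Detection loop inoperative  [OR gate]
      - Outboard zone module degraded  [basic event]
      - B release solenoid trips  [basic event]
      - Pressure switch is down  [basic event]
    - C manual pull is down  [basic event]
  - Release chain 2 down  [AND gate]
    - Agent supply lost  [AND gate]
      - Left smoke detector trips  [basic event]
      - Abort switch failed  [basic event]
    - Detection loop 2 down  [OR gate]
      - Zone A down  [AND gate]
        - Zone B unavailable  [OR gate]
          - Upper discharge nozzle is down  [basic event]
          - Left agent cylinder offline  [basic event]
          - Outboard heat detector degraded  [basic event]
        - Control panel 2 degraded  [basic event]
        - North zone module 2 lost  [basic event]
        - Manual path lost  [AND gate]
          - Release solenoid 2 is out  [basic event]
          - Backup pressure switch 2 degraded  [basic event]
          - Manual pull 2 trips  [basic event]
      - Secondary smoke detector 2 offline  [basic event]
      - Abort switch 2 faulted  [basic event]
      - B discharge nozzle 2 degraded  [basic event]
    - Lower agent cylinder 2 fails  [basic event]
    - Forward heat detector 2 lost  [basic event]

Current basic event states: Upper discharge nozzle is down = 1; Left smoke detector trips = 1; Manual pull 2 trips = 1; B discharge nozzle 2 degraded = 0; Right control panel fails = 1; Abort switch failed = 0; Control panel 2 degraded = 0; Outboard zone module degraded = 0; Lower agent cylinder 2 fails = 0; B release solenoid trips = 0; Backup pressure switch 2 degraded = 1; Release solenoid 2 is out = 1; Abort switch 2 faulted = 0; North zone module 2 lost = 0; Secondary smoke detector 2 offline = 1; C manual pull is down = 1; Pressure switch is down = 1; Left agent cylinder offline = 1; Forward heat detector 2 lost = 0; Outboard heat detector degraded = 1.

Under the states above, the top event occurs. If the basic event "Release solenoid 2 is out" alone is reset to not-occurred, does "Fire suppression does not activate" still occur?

Counterfactual: set "Release solenoid 2 is out" to not occurred.
Detection loop inoperative [OR]: Outboard zone module degraded=not, B release solenoid trips=not, Pressure switch is down=occurs → at least one input occurs → occurs.
Release chain inoperative [AND]: Right control panel fails=occurs, Detection loop inoperative=occurs, C manual pull is down=occurs → all inputs occur → occurs.
Agent supply lost [AND]: Left smoke detector trips=occurs, Abort switch failed=not → not all inputs occur → does not occur.
Zone B unavailable [OR]: Upper discharge nozzle is down=occurs, Left agent cylinder offline=occurs, Outboard heat detector degraded=occurs → at least one input occurs → occurs.
Manual path lost [AND]: Release solenoid 2 is out=not, Backup pressure switch 2 degraded=occurs, Manual pull 2 trips=occurs → not all inputs occur → does not occur.
Zone A down [AND]: Zone B unavailable=occurs, Control panel 2 degraded=not, North zone module 2 lost=not, Manual path lost=not → not all inputs occur → does not occur.
Detection loop 2 down [OR]: Zone A down=not, Secondary smoke detector 2 offline=occurs, Abort switch 2 faulted=not, B discharge nozzle 2 degraded=not → at least one input occurs → occurs.
Release chain 2 down [AND]: Agent supply lost=not, Detection loop 2 down=occurs, Lower agent cylinder 2 fails=not, Forward heat detector 2 lost=not → not all inputs occur → does not occur.
Fire suppression does not activate [OR]: Release chain inoperative=occurs, Release chain 2 down=not → at least one input occurs → occurs.

Yes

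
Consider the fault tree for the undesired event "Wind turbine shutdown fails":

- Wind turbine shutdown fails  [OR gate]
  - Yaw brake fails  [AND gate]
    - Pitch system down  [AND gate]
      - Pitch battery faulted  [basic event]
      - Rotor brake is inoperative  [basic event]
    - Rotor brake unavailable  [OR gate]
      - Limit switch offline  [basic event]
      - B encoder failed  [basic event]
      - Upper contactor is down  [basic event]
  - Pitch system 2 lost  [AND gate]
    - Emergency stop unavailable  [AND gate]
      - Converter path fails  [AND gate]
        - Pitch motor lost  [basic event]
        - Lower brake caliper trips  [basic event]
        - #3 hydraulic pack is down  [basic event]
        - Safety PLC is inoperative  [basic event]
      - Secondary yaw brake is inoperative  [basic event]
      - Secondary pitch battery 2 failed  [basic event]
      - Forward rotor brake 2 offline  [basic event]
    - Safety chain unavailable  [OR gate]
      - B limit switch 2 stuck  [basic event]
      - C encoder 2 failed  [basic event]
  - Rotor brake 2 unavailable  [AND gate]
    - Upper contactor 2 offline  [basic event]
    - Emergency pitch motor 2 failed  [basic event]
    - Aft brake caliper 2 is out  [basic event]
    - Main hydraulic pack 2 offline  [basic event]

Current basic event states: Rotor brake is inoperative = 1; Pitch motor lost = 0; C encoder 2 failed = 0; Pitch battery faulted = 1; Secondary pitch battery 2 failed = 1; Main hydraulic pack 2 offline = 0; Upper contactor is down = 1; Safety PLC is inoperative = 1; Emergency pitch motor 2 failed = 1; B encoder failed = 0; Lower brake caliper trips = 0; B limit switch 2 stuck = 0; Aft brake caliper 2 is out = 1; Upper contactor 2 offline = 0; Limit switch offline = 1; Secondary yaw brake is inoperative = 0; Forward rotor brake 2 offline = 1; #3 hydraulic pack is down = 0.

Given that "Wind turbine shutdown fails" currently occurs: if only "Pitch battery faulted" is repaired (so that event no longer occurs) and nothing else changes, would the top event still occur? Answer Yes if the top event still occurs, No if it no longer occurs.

Counterfactual: set "Pitch battery faulted" to not occurred.
Pitch system down [AND]: Pitch battery faulted=not, Rotor brake is inoperative=occurs → not all inputs occur → does not occur.
Rotor brake unavailable [OR]: Limit switch offline=occurs, B encoder failed=not, Upper contactor is down=occurs → at least one input occurs → occurs.
Yaw brake fails [AND]: Pitch system down=not, Rotor brake unavailable=occurs → not all inputs occur → does not occur.
Converter path fails [AND]: Pitch motor lost=not, Lower brake caliper trips=not, #3 hydraulic pack is down=not, Safety PLC is inoperative=occurs → not all inputs occur → does not occur.
Emergency stop unavailable [AND]: Converter path fails=not, Secondary yaw brake is inoperative=not, Secondary pitch battery 2 failed=occurs, Forward rotor brake 2 offline=occurs → not all inputs occur → does not occur.
Safety chain unavailable [OR]: B limit switch 2 stuck=not, C encoder 2 failed=not → no input occurs → does not occur.
Pitch system 2 lost [AND]: Emergency stop unavailable=not, Safety chain unavailable=not → not all inputs occur → does not occur.
Rotor brake 2 unavailable [AND]: Upper contactor 2 offline=not, Emergency pitch motor 2 failed=occurs, Aft brake caliper 2 is out=occurs, Main hydraulic pack 2 offline=not → not all inputs occur → does not occur.
Wind turbine shutdown fails [OR]: Yaw brake fails=not, Pitch system 2 lost=not, Rotor brake 2 unavailable=not → no input occurs → does not occur.

No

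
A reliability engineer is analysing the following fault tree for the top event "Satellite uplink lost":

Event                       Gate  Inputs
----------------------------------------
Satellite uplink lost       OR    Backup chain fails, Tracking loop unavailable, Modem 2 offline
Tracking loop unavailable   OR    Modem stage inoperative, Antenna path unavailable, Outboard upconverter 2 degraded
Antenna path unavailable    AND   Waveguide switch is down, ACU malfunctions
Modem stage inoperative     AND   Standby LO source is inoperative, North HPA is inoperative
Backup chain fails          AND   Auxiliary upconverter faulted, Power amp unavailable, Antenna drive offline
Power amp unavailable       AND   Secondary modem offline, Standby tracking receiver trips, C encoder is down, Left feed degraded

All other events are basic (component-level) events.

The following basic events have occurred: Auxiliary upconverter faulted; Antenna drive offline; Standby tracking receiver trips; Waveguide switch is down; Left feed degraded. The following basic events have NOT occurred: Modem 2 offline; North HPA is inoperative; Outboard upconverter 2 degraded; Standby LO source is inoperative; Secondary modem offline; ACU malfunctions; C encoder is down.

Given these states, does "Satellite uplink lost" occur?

Power amp unavailable [AND]: Secondary modem offline=not, Standby tracking receiver trips=occurs, C encoder is down=not, Left feed degraded=occurs → not all inputs occur → does not occur.
Backup chain fails [AND]: Auxiliary upconverter faulted=occurs, Power amp unavailable=not, Antenna drive offline=occurs → not all inputs occur → does not occur.
Modem stage inoperative [AND]: Standby LO source is inoperative=not, North HPA is inoperative=not → not all inputs occur → does not occur.
Antenna path unavailable [AND]: Waveguide switch is down=occurs, ACU malfunctions=not → not all inputs occur → does not occur.
Tracking loop unavailable [OR]: Modem stage inoperative=not, Antenna path unavailable=not, Outboard upconverter 2 degraded=not → no input occurs → does not occur.
Satellite uplink lost [OR]: Backup chain fails=not, Tracking loop unavailable=not, Modem 2 offline=not → no input occurs → does not occur.

No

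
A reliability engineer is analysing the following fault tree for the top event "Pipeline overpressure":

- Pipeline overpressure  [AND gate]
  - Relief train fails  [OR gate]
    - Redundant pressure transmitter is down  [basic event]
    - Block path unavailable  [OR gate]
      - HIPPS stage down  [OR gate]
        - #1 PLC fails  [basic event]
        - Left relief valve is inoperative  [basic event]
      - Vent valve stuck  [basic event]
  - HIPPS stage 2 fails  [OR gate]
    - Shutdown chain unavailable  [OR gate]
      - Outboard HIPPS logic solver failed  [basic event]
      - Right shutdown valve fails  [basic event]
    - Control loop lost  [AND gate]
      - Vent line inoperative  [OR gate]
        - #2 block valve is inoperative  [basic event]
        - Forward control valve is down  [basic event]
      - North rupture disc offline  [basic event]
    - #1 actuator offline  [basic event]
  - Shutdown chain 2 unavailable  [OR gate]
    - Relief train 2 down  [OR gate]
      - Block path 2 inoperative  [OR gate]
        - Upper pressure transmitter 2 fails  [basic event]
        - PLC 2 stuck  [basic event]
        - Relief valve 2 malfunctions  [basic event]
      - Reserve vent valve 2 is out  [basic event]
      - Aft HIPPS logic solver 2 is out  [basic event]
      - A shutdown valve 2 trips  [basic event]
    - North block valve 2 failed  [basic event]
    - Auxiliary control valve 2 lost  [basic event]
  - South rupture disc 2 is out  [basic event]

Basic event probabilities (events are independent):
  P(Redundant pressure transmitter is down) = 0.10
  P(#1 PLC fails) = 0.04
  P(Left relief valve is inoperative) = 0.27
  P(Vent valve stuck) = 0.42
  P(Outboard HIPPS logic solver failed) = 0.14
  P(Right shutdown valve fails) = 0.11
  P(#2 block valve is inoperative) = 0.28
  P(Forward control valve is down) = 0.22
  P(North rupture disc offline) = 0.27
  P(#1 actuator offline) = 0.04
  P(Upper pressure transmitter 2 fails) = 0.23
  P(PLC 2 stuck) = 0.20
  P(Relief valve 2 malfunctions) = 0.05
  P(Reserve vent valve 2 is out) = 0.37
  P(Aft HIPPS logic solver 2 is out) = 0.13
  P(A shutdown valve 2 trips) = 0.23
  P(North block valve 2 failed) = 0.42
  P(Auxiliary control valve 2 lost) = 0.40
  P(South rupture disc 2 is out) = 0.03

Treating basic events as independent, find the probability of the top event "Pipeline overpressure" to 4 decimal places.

P(HIPPS stage down) [OR] = 1 − (1−0.04) × (1−0.27) = 0.299200
P(Block path unavailable) [OR] = 1 − (1−0.299200) × (1−0.42) = 0.593536
P(Relief train fails) [OR] = 1 − (1−0.10) × (1−0.593536) = 0.634182
P(Shutdown chain unavailable) [OR] = 1 − (1−0.14) × (1−0.11) = 0.234600
P(Vent line inoperative) [OR] = 1 − (1−0.28) × (1−0.22) = 0.438400
P(Control loop lost) [AND] = 0.438400 × 0.27 = 0.118368
P(HIPPS stage 2 fails) [OR] = 1 − (1−0.234600) × (1−0.118368) × (1−0.04) = 0.352191
P(Block path 2 inoperative) [OR] = 1 − (1−0.23) × (1−0.20) × (1−0.05) = 0.414800
P(Relief train 2 down) [OR] = 1 − (1−0.414800) × (1−0.37) × (1−0.13) × (1−0.23) = 0.753024
P(Shutdown chain 2 unavailable) [OR] = 1 − (1−0.753024) × (1−0.42) × (1−0.40) = 0.914052
P(Pipeline overpressure) [AND] = 0.634182 × 0.352191 × 0.914052 × 0.03 = 0.006125
Rounded to 4 decimal places: P(Pipeline overpressure) ≈ 0.0061.

0.0061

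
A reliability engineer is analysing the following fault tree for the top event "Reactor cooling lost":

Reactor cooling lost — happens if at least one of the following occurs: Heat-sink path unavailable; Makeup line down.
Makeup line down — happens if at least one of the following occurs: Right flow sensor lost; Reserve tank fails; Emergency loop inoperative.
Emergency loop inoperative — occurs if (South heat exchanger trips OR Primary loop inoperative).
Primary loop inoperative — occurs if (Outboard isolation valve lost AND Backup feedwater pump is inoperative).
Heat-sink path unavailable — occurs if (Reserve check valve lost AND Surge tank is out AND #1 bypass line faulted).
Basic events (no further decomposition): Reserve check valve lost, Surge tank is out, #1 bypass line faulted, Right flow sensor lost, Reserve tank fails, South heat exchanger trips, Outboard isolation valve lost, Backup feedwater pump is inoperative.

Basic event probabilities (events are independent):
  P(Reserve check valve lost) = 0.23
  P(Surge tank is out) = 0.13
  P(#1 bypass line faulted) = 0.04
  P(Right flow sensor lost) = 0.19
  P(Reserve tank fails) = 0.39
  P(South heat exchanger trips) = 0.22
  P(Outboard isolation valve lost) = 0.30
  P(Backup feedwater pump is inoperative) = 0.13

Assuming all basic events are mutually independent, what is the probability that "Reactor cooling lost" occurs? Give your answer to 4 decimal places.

P(Heat-sink path unavailable) [AND] = 0.23 × 0.13 × 0.04 = 0.001196
P(Primary loop inoperative) [AND] = 0.30 × 0.13 = 0.039000
P(Emergency loop inoperative) [OR] = 1 − (1−0.22) × (1−0.039000) = 0.250420
P(Makeup line down) [OR] = 1 − (1−0.19) × (1−0.39) × (1−0.250420) = 0.629633
P(Reactor cooling lost) [OR] = 1 − (1−0.001196) × (1−0.629633) = 0.630076
Rounded to 4 decimal places: P(Reactor cooling lost) ≈ 0.6301.

0.6301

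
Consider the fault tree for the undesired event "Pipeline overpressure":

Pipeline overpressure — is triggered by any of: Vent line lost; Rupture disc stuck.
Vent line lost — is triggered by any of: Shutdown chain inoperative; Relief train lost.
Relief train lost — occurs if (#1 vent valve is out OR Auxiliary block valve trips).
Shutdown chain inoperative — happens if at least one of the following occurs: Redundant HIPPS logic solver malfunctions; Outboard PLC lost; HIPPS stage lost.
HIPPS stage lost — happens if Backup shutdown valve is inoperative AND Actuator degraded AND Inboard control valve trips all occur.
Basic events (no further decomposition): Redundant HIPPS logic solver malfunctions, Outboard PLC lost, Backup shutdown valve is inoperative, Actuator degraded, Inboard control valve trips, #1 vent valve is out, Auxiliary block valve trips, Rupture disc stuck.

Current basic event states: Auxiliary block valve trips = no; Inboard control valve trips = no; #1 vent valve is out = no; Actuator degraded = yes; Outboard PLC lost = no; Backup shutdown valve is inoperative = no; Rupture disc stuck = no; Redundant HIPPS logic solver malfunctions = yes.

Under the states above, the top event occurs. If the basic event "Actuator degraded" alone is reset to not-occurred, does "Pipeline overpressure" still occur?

Counterfactual: set "Actuator degraded" to not occurred.
HIPPS stage lost [AND]: Backup shutdown valve is inoperative=not, Actuator degraded=not, Inboard control valve trips=not → not all inputs occur → does not occur.
Shutdown chain inoperative [OR]: Redundant HIPPS logic solver malfunctions=occurs, Outboard PLC lost=not, HIPPS stage lost=not → at least one input occurs → occurs.
Relief train lost [OR]: #1 vent valve is out=not, Auxiliary block valve trips=not → no input occurs → does not occur.
Vent line lost [OR]: Shutdown chain inoperative=occurs, Relief train lost=not → at least one input occurs → occurs.
Pipeline overpressure [OR]: Vent line lost=occurs, Rupture disc stuck=not → at least one input occurs → occurs.

Yes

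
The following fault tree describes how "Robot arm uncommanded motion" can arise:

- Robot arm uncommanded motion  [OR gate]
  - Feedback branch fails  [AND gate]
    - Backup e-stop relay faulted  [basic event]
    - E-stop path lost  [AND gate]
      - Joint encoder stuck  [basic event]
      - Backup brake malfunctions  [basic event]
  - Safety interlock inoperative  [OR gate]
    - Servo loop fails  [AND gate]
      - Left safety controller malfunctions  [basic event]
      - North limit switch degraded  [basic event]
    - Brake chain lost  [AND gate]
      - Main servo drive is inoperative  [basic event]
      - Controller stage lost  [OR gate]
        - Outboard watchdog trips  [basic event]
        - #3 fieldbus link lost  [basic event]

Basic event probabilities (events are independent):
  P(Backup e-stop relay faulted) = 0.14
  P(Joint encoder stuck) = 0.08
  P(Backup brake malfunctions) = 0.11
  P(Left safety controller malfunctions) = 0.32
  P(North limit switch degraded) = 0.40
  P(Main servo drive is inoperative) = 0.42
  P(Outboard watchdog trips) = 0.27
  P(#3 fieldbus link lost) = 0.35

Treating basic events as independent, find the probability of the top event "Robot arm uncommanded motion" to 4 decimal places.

P(E-stop path lost) [AND] = 0.08 × 0.11 = 0.008800
P(Feedback branch fails) [AND] = 0.14 × 0.008800 = 0.001232
P(Servo loop fails) [AND] = 0.32 × 0.40 = 0.128000
P(Controller stage lost) [OR] = 1 − (1−0.27) × (1−0.35) = 0.525500
P(Brake chain lost) [AND] = 0.42 × 0.525500 = 0.220710
P(Safety interlock inoperative) [OR] = 1 − (1−0.128000) × (1−0.220710) = 0.320459
P(Robot arm uncommanded motion) [OR] = 1 − (1−0.001232) × (1−0.320459) = 0.321296
Rounded to 4 decimal places: P(Robot arm uncommanded motion) ≈ 0.3213.

0.3213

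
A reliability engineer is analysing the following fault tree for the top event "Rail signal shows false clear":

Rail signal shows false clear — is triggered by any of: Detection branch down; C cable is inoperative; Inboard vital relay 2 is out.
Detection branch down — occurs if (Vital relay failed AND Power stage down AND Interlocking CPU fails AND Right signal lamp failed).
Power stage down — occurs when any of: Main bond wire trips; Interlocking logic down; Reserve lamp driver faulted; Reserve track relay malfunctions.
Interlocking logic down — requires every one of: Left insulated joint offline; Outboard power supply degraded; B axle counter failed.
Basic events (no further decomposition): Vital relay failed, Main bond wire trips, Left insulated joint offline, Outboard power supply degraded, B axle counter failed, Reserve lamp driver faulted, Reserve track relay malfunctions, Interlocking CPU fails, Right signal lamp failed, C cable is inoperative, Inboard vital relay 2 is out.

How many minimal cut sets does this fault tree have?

Interlocking logic down [AND]: one cut set from each child combined → 1 × 1 × 1 = 1 cut set(s).
Power stage down [OR]: union of children's cut sets → 4 cut set(s).
Detection branch down [AND]: one cut set from each child combined → 1 × 4 × 1 × 1 = 4 cut set(s).
Rail signal shows false clear [OR]: union of children's cut sets → 6 cut set(s).
Minimal cut sets: {Interlocking CPU fails, Main bond wire trips, Right signal lamp failed, Vital relay failed}; {B axle counter failed, Interlocking CPU fails, Left insulated joint offline, Outboard power supply degraded, Right signal lamp failed, Vital relay failed}; {Interlocking CPU fails, Reserve lamp driver faulted, Right signal lamp failed, Vital relay failed}; {Interlocking CPU fails, Reserve track relay malfunctions, Right signal lamp failed, Vital relay failed}; {C cable is inoperative}; {Inboard vital relay 2 is out}.

6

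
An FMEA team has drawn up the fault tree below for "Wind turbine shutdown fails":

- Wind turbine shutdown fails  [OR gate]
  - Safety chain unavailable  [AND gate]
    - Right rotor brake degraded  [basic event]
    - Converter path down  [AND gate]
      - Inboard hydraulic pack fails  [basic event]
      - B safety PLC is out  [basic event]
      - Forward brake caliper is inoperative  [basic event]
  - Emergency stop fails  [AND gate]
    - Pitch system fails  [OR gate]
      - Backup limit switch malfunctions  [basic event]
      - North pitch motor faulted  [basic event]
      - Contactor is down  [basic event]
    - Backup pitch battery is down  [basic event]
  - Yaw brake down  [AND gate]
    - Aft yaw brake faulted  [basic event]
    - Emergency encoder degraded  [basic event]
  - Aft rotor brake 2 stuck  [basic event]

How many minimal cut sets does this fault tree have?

6

Converter path down [AND]: one cut set from each child combined → 1 × 1 × 1 = 1 cut set(s).
Safety chain unavailable [AND]: one cut set from each child combined → 1 × 1 = 1 cut set(s).
Pitch system fails [OR]: union of children's cut sets → 3 cut set(s).
Emergency stop fails [AND]: one cut set from each child combined → 3 × 1 = 3 cut set(s).
Yaw brake down [AND]: one cut set from each child combined → 1 × 1 = 1 cut set(s).
Wind turbine shutdown fails [OR]: union of children's cut sets → 6 cut set(s).
Minimal cut sets: {B safety PLC is out, Forward brake caliper is inoperative, Inboard hydraulic pack fails, Right rotor brake degraded}; {Backup limit switch malfunctions, Backup pitch battery is down}; {Backup pitch battery is down, North pitch motor faulted}; {Backup pitch battery is down, Contactor is down}; {Aft yaw brake faulted, Emergency encoder degraded}; {Aft rotor brake 2 stuck}.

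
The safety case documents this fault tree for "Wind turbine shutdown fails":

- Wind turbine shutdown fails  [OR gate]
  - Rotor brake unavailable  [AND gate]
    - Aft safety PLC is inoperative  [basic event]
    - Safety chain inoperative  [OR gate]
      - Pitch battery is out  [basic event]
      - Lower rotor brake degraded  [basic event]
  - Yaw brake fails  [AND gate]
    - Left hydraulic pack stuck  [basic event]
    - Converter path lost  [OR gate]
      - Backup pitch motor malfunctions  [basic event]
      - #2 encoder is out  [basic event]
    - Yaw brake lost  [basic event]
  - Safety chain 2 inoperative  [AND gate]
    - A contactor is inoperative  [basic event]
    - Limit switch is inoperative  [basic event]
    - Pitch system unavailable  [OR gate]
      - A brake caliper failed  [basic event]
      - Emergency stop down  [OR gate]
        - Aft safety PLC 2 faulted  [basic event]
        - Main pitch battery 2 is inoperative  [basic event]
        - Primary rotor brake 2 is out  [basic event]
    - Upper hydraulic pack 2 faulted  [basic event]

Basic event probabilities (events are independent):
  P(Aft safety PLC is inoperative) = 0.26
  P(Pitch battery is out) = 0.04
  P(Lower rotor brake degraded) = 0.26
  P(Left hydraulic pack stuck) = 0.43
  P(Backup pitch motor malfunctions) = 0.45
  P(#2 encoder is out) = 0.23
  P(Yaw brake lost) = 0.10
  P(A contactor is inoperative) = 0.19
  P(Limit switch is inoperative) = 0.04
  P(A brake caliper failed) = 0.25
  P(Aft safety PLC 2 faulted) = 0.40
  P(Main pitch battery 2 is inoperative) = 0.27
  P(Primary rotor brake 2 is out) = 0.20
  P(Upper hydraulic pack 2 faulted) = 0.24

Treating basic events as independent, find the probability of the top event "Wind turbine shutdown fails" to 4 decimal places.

0.0994

P(Safety chain inoperative) [OR] = 1 − (1−0.04) × (1−0.26) = 0.289600
P(Rotor brake unavailable) [AND] = 0.26 × 0.289600 = 0.075296
P(Converter path lost) [OR] = 1 − (1−0.45) × (1−0.23) = 0.576500
P(Yaw brake fails) [AND] = 0.43 × 0.576500 × 0.10 = 0.024790
P(Emergency stop down) [OR] = 1 − (1−0.40) × (1−0.27) × (1−0.20) = 0.649600
P(Pitch system unavailable) [OR] = 1 − (1−0.25) × (1−0.649600) = 0.737200
P(Safety chain 2 inoperative) [AND] = 0.19 × 0.04 × 0.737200 × 0.24 = 0.001345
P(Wind turbine shutdown fails) [OR] = 1 − (1−0.075296) × (1−0.024790) × (1−0.001345) = 0.099432
Rounded to 4 decimal places: P(Wind turbine shutdown fails) ≈ 0.0994.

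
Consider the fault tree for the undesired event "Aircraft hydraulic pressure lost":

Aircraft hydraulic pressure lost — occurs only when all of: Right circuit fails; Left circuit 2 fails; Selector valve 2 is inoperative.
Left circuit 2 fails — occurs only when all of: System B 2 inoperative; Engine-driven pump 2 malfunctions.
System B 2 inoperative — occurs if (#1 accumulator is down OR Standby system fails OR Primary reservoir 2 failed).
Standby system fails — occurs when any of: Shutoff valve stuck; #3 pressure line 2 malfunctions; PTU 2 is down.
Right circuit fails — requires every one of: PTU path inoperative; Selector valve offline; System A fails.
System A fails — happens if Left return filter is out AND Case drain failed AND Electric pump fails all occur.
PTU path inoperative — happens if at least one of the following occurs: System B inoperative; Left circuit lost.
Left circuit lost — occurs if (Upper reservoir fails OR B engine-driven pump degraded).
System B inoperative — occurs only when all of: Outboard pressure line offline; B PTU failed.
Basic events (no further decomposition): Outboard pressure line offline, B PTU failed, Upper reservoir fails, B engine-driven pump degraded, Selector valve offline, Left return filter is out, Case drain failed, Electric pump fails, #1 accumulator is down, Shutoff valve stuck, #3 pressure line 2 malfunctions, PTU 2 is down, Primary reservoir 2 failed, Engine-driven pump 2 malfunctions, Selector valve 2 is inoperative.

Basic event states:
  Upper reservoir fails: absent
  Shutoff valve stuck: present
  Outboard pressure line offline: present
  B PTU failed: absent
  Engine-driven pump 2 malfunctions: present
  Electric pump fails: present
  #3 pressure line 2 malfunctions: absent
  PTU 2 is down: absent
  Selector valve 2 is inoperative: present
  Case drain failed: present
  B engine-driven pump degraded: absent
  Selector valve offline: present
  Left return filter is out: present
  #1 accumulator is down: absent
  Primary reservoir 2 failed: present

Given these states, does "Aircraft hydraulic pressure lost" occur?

System B inoperative [AND]: Outboard pressure line offline=occurs, B PTU failed=not → not all inputs occur → does not occur.
Left circuit lost [OR]: Upper reservoir fails=not, B engine-driven pump degraded=not → no input occurs → does not occur.
PTU path inoperative [OR]: System B inoperative=not, Left circuit lost=not → no input occurs → does not occur.
System A fails [AND]: Left return filter is out=occurs, Case drain failed=occurs, Electric pump fails=occurs → all inputs occur → occurs.
Right circuit fails [AND]: PTU path inoperative=not, Selector valve offline=occurs, System A fails=occurs → not all inputs occur → does not occur.
Standby system fails [OR]: Shutoff valve stuck=occurs, #3 pressure line 2 malfunctions=not, PTU 2 is down=not → at least one input occurs → occurs.
System B 2 inoperative [OR]: #1 accumulator is down=not, Standby system fails=occurs, Primary reservoir 2 failed=occurs → at least one input occurs → occurs.
Left circuit 2 fails [AND]: System B 2 inoperative=occurs, Engine-driven pump 2 malfunctions=occurs → all inputs occur → occurs.
Aircraft hydraulic pressure lost [AND]: Right circuit fails=not, Left circuit 2 fails=occurs, Selector valve 2 is inoperative=occurs → not all inputs occur → does not occur.

No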